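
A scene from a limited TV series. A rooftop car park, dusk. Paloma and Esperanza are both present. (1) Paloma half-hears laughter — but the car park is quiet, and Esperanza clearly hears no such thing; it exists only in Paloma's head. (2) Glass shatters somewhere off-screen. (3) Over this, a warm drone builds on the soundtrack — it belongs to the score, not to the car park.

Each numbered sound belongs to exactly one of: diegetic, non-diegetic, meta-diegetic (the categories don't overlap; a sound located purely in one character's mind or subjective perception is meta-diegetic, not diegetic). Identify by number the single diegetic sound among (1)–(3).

Sound (1): the sound is imagined by Paloma; nothing in the story world is producing it and Esperanza can't hear it, so meta-diegetic.
(2) glass is a real object/event in the scene's world → diegetic.
(3) nothing in the car park produces it and the characters don't hear it — pure soundtrack → non-diegetic.
Only (2) is diegetic.

2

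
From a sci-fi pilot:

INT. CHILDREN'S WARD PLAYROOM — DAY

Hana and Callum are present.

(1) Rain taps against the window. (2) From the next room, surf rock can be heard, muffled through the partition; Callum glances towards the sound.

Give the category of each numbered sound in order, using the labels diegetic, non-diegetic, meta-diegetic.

(1) rain is part of the location's real environment → diegetic.
Sound (2): it's coming from the next room — a location within the story world — and Callum reacts, so diegetic.

diegetic, diegetic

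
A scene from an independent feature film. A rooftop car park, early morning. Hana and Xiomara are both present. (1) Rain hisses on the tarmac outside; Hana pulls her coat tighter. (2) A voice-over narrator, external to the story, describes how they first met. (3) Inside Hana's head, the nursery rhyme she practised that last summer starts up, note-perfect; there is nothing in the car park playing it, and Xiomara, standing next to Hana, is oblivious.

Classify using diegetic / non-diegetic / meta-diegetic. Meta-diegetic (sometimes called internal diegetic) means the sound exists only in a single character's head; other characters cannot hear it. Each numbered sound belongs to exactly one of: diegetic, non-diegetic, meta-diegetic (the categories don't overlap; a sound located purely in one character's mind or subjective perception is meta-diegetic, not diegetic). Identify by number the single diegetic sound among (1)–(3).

(1) is diegetic: ambient/room sound belonging to the story's physical space.
(2) is non-diegetic: the narrator exists outside the story world, addressing only the audience.
Sound (3): remembered music, private to Hana — Xiomara is oblivious because it isn't in the room, so meta-diegetic.
Only (1) is diegetic.

1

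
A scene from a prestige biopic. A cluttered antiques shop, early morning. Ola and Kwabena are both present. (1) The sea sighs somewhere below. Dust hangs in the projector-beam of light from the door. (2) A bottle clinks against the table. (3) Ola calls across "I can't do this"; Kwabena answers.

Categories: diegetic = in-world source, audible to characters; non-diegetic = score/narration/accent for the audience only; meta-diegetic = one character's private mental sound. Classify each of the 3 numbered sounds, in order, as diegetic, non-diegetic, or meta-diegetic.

(1) ambient/room sound belonging to the story's physical space → diegetic.
(2) is diegetic: a bottle is a real object/event in the scene's world.
(3) Ola is a character speaking aloud in the scene → diegetic.

diegetic, diegetic, diegetic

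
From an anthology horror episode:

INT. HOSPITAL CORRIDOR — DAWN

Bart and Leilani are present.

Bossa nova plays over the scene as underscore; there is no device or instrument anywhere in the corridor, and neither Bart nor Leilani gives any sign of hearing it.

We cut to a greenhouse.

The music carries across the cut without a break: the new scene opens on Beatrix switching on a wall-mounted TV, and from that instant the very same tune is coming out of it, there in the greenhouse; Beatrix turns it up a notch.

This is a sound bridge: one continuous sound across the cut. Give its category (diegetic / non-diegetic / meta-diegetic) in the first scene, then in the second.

Scene one: there's no in-world source anywhere and no character hears it — underscore for the audience only → non-diegetic.
Scene two: once Beatrix turns on a wall-mounted TV, the music has a real source in the story world and Beatrix reacts to it → diegetic.

non-diegetic, diegetic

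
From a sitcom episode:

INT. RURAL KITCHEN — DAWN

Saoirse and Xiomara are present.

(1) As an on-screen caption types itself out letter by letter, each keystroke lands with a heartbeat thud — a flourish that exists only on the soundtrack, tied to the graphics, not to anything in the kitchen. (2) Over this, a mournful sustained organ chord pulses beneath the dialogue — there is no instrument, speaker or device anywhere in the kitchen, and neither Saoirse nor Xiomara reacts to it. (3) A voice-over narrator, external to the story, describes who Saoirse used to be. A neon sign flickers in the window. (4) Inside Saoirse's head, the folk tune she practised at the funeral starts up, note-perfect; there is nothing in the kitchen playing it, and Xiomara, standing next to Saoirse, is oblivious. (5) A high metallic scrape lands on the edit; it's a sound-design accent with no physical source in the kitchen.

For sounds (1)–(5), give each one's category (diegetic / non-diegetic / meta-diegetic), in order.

non-diegetic, non-diegetic, non-diegetic, meta-diegetic, non-diegetic

(1) is non-diegetic: sound married to a title/caption — outside the diegesis by definition.
(2) is non-diegetic: score with no on-screen or off-screen source; it exists for the audience alone.
(3) is non-diegetic: the narrator exists outside the story world, addressing only the audience.
Sound (4): remembered music, private to Saoirse — Xiomara is oblivious because it isn't in the room, so meta-diegetic.
(5) nothing in the scene produces it; it's an accent added for the audience → non-diegetic.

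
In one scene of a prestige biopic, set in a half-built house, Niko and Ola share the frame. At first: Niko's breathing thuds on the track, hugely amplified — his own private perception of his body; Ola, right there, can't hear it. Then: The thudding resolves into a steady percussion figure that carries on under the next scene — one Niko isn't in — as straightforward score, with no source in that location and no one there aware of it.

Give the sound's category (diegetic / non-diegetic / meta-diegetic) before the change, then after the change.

Before the change: it's Niko's subjective body sound, inaudible to Ola → meta-diegetic.
After the change: detached from Niko and playing as sourceless score over a scene he isn't in — for the audience only → non-diegetic.

meta-diegetic, non-diegetic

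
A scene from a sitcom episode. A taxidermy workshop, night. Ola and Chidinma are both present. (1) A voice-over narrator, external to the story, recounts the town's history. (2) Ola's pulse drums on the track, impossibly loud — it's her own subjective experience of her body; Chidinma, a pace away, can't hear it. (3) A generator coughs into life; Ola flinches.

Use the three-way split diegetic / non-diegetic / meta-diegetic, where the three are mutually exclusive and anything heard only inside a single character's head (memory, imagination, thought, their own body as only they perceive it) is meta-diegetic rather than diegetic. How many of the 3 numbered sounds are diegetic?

1

(1) the narrator exists outside the story world, addressing only the audience → non-diegetic.
(2) is meta-diegetic: it's Ola's internal bodily sensation rendered as sound; only Ola 'hears' it.
Sound (3): a generator is a real object/event in the scene's world, so diegetic.
So 1 of the 3 is diegetic: (3).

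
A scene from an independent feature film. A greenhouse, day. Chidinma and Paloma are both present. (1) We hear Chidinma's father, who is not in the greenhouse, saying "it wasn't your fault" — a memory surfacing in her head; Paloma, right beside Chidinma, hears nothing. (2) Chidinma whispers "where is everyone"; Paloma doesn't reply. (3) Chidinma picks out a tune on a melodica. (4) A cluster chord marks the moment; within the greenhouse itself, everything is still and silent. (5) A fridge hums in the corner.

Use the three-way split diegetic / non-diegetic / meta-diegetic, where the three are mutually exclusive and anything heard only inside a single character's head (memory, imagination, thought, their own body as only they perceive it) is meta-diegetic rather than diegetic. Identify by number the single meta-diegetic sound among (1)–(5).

1

Sound (1): a remembered line, private to Chidinma — not present in the room, not audible to Paloma, so meta-diegetic.
(2) is diegetic: Chidinma is a character speaking aloud in the scene.
(3) is diegetic: a character is playing a melodica on screen.
Sound (4): it's a sound-design accent with no in-world source; no one in the scene can hear it, so non-diegetic.
Sound (5): a fridge is part of the location's real environment, so diegetic.
Only (1) is meta-diegetic.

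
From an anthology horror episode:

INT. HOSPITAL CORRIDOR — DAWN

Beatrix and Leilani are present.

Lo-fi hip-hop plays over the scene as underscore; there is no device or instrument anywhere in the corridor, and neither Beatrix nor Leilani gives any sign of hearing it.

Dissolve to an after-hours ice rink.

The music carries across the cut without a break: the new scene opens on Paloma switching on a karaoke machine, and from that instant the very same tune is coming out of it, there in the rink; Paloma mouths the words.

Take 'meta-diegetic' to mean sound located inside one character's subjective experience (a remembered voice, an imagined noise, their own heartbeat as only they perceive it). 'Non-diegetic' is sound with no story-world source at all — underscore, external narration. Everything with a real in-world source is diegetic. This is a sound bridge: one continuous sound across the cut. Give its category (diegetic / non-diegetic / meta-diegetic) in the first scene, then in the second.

Scene one: there's no in-world source anywhere and no character hears it — underscore for the audience only → non-diegetic.
Scene two: once Paloma turns on a karaoke machine, the music has a real source in the story world and Paloma reacts to it → diegetic.

non-diegetic, diegetic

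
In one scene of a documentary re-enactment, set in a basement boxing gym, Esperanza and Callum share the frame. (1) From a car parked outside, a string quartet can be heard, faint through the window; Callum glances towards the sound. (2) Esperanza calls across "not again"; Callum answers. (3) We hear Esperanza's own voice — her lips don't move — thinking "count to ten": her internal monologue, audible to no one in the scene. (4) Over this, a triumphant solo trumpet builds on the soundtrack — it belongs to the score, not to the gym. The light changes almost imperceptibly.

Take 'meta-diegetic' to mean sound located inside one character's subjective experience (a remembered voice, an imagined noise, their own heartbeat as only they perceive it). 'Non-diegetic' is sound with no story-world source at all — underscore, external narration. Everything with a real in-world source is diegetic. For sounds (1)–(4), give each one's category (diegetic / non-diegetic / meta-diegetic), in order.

diegetic, diegetic, meta-diegetic, non-diegetic

(1) the music has an off-screen but real-world source and a character hears it → diegetic.
(2) Esperanza is a character speaking aloud in the scene → diegetic.
(3) Esperanza's thought-voice: a private mental sound no other character can hear → meta-diegetic.
Sound (4): score with no on-screen or off-screen source; it exists for the audience alone, so non-diegetic.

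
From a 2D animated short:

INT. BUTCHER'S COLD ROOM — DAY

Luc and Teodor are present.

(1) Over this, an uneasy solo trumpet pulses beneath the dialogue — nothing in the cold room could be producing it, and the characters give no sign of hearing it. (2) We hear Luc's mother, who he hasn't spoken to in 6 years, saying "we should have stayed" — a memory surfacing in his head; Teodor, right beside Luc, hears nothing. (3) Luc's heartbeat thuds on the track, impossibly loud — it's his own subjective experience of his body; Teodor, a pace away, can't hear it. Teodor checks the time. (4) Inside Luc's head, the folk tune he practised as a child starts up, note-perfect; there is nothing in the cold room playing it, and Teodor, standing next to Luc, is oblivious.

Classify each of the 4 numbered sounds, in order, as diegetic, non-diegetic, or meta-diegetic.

non-diegetic, meta-diegetic, meta-diegetic, meta-diegetic

Sound (1): it has no source in the story world and no character can hear it — it's underscore, so non-diegetic.
(2) it's Luc's recollection rendered as sound; the other character can't hear it → meta-diegetic.
Sound (3): it's Luc's internal bodily sensation rendered as sound; only Luc 'hears' it, so meta-diegetic.
Sound (4): it lives in Luc's subjectivity, not in the cold room, so meta-diegetic.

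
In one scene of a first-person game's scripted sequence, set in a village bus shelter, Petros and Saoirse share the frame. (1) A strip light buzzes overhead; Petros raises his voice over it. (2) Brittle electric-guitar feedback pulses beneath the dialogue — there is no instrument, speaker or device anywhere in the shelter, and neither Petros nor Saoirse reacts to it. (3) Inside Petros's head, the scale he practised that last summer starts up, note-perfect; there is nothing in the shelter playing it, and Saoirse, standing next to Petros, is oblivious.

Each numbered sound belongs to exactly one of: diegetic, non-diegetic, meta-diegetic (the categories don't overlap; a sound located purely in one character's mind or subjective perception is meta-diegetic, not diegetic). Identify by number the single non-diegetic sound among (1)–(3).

Sound (1): ambient/room sound belonging to the story's physical space, so diegetic.
(2) nothing in the shelter produces it and the characters don't hear it — pure soundtrack → non-diegetic.
(3) it lives in Petros's subjectivity, not in the shelter → meta-diegetic.
Only (2) is non-diegetic.

2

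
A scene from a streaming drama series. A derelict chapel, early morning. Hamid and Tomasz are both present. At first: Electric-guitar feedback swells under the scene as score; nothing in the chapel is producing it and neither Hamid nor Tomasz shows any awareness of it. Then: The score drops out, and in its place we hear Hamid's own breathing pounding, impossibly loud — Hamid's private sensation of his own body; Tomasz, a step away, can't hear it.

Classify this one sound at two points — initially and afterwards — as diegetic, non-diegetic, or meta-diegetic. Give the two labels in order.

non-diegetic, meta-diegetic

Initially: underscore with no in-world source, inaudible to the characters → non-diegetic.
Afterwards: the body sound is Hamid's subjective perception alone — Tomasz can't hear it → meta-diegetic.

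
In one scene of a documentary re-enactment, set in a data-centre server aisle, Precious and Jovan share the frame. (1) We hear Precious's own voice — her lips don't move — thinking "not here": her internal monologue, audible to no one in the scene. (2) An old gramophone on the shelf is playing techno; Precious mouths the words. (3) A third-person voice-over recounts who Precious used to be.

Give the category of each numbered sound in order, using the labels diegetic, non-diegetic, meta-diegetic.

meta-diegetic, diegetic, non-diegetic

(1) is meta-diegetic: Precious's thought-voice: a private mental sound no other character can hear.
(2) is diegetic: an old gramophone is a physical source in the scene and Precious reacts to it.
(3) is non-diegetic: the narrator exists outside the story world, addressing only the audience.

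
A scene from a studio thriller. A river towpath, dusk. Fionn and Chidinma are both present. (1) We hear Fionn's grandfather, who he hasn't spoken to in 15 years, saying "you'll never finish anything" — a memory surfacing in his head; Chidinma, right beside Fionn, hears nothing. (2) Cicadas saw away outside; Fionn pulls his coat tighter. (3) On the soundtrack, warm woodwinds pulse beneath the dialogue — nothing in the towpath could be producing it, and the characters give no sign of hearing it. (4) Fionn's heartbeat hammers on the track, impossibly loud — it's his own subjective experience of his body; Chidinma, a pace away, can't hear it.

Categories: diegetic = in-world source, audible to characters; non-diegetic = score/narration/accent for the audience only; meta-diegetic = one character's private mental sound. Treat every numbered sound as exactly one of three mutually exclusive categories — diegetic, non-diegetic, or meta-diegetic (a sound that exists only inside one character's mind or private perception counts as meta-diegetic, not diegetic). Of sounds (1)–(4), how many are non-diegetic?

1

(1) it's Fionn's recollection rendered as sound; the other character can't hear it → meta-diegetic.
(2) ambient/room sound belonging to the story's physical space → diegetic.
(3) it has no source in the story world and no character can hear it — it's underscore → non-diegetic.
(4) is meta-diegetic: point-of-audition from inside Fionn's body; not a sound in the room.
So 1 of the 4 is non-diegetic: (3).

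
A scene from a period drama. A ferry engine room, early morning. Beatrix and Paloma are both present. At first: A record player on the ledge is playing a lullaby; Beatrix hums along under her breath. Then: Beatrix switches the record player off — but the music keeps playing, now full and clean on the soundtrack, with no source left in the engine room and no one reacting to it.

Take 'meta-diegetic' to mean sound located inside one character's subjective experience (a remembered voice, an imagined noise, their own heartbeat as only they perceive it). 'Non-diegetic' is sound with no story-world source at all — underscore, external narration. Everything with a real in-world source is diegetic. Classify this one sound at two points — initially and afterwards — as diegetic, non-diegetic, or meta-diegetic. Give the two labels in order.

diegetic, non-diegetic

Initially: a record player is a real in-scene source and Beatrix reacts to it → diegetic.
Afterwards: there is no longer any in-world source and no one can hear it — it has become underscore → non-diegetic.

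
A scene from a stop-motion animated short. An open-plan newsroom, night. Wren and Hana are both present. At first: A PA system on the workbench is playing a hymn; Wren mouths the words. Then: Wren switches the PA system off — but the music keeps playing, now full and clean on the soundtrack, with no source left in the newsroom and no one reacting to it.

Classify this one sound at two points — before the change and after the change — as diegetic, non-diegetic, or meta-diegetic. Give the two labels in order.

diegetic, non-diegetic

Before the change: a PA system is a real in-scene source and Wren reacts to it → diegetic.
After the change: there is no longer any in-world source and no one can hear it — it has become underscore → non-diegetic.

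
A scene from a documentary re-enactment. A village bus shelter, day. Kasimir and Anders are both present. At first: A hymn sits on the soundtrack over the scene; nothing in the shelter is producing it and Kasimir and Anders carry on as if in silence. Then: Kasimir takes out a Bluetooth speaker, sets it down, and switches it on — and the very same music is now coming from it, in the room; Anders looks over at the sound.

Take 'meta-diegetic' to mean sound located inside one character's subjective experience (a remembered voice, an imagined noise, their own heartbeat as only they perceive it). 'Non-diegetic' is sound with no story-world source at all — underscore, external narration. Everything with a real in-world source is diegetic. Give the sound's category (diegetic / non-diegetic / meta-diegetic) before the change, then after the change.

Before the change: no in-world source exists and no character can hear it — underscore → non-diegetic.
After the change: a Bluetooth speaker is now a real source in the story world and the characters hear it → diegetic.

non-diegetic, diegetic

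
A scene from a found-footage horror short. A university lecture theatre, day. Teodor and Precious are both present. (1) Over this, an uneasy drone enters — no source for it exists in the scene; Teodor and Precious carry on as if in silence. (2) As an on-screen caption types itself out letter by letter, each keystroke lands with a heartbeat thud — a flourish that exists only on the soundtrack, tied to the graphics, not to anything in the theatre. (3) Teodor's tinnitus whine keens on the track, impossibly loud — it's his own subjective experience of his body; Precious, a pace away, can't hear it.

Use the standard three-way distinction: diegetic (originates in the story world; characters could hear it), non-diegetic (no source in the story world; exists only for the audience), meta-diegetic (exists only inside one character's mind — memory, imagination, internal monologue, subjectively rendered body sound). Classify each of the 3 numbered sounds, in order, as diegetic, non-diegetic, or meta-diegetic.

non-diegetic, non-diegetic, meta-diegetic

Sound (1): score with no on-screen or off-screen source; it exists for the audience alone, so non-diegetic.
(2) is non-diegetic: the caption isn't part of the story world, so neither is the sound tied to it.
(3) is meta-diegetic: a subjective body sound — Teodor's private perception, inaudible to Precious.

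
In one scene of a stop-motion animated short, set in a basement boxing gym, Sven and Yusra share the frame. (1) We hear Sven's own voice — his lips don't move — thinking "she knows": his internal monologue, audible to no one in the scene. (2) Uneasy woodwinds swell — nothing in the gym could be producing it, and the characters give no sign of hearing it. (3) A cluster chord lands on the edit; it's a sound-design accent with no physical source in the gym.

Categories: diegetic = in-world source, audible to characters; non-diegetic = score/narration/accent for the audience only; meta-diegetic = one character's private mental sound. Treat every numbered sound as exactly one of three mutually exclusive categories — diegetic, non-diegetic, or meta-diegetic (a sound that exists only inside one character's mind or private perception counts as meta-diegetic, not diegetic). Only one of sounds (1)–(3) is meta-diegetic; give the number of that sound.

Sound (1): it's Sven's unspoken thought, heard only by the audience via his subjectivity, so meta-diegetic.
(2) nothing in the gym produces it and the characters don't hear it — pure soundtrack → non-diegetic.
(3) is non-diegetic: an editorial stinger — it belongs to the cut, not the story world.
Only (1) is meta-diegetic.

1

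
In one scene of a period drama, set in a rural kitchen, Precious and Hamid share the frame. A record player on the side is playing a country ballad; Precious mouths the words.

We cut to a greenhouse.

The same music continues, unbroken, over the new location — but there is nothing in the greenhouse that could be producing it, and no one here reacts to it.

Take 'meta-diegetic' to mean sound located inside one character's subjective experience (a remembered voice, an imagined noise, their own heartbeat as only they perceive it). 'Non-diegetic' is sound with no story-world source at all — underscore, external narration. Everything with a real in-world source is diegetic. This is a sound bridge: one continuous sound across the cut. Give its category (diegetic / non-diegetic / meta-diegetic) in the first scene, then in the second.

Scene one: a record player is an on-screen source and Precious reacts to it → diegetic.
Scene two: there is no source in the greenhouse and no one hears it — it's now underscore → non-diegetic.

diegetic, non-diegetic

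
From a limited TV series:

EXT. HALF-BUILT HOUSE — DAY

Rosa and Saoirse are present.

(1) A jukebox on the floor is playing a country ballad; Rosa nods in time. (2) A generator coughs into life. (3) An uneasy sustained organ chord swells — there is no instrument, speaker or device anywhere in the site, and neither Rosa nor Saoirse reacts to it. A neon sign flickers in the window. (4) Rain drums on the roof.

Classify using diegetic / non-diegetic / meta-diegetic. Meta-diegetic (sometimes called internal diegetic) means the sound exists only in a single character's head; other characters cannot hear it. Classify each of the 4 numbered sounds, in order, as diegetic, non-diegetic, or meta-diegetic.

diegetic, diegetic, non-diegetic, diegetic

(1) the music comes from an on-screen device that Rosa responds to → diegetic.
Sound (2): the sound comes from a generator physically present in the location, so diegetic.
Sound (3): nothing in the site produces it and the characters don't hear it — pure soundtrack, so non-diegetic.
(4) is diegetic: it's the actual ambient sound of the location.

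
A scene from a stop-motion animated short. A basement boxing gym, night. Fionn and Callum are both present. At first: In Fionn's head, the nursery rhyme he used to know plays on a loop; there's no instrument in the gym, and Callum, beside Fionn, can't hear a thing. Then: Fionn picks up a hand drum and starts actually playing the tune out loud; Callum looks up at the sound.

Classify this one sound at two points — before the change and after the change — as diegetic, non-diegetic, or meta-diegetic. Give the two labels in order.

meta-diegetic, diegetic

Before the change: the tune exists only as Fionn's private memory; Callum can't hear it → meta-diegetic.
After the change: Fionn is now producing it live on a hand drum, in the room, and Callum hears it → diegetic.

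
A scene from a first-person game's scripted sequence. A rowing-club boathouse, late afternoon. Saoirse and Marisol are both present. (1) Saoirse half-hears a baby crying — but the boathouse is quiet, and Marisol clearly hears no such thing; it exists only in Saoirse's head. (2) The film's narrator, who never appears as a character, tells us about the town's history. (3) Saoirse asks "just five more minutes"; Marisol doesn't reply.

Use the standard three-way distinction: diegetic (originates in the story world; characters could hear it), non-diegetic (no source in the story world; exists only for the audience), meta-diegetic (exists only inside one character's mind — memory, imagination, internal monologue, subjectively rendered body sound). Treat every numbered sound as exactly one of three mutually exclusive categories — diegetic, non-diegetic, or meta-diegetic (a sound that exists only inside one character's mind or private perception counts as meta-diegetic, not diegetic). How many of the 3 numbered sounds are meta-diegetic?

Sound (1): the sound is imagined by Saoirse; nothing in the story world is producing it and Marisol can't hear it, so meta-diegetic.
(2) external voice-over — not a character, not heard by anyone in the scene → non-diegetic.
(3) is diegetic: on-screen dialogue — Saoirse speaks and Marisol is there to hear.
So 1 of the 3 is meta-diegetic: (1).

1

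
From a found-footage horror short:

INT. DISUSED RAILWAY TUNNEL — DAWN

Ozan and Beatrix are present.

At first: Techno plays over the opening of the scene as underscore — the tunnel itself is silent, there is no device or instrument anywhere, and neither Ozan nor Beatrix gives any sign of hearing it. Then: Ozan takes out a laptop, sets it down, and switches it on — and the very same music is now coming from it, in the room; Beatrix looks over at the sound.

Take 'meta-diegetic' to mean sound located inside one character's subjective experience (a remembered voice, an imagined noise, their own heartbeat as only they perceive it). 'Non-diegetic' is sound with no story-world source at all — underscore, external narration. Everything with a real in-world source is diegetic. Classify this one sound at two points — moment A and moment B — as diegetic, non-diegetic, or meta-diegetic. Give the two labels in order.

Moment A: no in-world source exists and no character can hear it — underscore → non-diegetic.
Moment B: a laptop is now a real source in the story world and the characters hear it → diegetic.

non-diegetic, diegetic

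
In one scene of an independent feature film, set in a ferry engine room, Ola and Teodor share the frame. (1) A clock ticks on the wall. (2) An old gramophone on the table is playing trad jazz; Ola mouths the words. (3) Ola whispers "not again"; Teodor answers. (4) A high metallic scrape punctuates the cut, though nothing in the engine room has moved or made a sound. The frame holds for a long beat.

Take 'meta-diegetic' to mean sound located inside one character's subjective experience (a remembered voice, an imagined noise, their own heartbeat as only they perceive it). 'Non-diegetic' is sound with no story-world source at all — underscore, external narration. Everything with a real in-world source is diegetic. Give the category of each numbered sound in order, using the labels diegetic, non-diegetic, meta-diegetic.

Sound (1): a clock is a real object/event in the scene's world, so diegetic.
Sound (2): an old gramophone is a physical source in the scene and Ola reacts to it, so diegetic.
(3) is diegetic: Ola is a character speaking aloud in the scene.
(4) an editorial stinger — it belongs to the cut, not the story world → non-diegetic.

diegetic, diegetic, diegetic, non-diegetic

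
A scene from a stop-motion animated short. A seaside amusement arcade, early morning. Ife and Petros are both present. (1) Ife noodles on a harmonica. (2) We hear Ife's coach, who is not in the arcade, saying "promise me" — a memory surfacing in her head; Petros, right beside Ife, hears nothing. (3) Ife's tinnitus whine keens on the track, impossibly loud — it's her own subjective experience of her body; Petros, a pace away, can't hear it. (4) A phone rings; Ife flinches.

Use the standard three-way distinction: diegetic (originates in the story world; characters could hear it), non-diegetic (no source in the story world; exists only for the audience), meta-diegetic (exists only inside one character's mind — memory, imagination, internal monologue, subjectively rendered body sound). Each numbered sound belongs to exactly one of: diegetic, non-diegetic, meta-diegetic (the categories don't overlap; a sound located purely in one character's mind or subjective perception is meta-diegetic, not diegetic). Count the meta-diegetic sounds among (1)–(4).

Sound (1): the instrument and the performer are both in the scene, so diegetic.
(2) the voice is a memory playing only inside Ife's mind; Petros can't hear it → meta-diegetic.
(3) point-of-audition from inside Ife's body; not a sound in the room → meta-diegetic.
(4) an in-world source (a phone); characters could hear it → diegetic.
Meta-diegetic: (2), (3) — that's 2.

2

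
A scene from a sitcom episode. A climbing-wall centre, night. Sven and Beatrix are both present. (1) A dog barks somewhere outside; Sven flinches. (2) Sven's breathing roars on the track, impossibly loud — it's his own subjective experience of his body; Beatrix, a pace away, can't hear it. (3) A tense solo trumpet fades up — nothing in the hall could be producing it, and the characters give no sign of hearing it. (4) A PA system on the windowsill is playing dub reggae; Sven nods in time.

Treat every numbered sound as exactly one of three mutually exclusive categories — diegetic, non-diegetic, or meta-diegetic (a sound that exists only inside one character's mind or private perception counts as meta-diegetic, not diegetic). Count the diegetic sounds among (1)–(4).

(1) is diegetic: a dog is a real object/event in the scene's world.
Sound (2): it's Sven's internal bodily sensation rendered as sound; only Sven 'hears' it, so meta-diegetic.
(3) nothing in the hall produces it and the characters don't hear it — pure soundtrack → non-diegetic.
Sound (4): a PA system is a physical source in the scene and Sven reacts to it, so diegetic.
So 2 of the 4 are diegetic: (1), (4).

2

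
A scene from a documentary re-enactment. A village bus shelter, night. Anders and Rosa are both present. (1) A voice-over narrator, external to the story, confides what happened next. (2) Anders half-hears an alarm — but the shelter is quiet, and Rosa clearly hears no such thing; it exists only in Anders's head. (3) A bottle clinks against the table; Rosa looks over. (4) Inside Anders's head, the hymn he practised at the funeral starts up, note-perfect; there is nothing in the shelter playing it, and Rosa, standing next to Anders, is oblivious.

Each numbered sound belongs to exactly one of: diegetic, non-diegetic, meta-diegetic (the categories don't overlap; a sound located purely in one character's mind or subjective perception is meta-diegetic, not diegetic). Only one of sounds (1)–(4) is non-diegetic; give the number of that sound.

1

(1) is non-diegetic: commentary laid over the scene from outside the fiction.
Sound (2): Anders alone 'hears' it — an imagined sound, not present in the space, so meta-diegetic.
Sound (3): an in-world source (a bottle); characters could hear it, so diegetic.
(4) the music is a memory playing inside Anders's mind alone; no real-world source, Rosa can't hear it → meta-diegetic.
Only (1) is non-diegetic.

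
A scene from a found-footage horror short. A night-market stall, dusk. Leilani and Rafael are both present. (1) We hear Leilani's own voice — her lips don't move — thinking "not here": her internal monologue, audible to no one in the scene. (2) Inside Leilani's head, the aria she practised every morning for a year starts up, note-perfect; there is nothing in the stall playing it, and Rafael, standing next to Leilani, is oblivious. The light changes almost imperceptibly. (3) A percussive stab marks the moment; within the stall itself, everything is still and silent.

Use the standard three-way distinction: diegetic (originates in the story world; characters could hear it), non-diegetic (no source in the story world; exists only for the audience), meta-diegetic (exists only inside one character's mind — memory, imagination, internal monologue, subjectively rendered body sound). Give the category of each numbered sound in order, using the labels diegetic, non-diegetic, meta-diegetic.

meta-diegetic, meta-diegetic, non-diegetic

Sound (1): Leilani's thought-voice: a private mental sound no other character can hear, so meta-diegetic.
(2) is meta-diegetic: it lives in Leilani's subjectivity, not in the stall.
(3) it's a sound-design accent with no in-world source; no one in the scene can hear it → non-diegetic.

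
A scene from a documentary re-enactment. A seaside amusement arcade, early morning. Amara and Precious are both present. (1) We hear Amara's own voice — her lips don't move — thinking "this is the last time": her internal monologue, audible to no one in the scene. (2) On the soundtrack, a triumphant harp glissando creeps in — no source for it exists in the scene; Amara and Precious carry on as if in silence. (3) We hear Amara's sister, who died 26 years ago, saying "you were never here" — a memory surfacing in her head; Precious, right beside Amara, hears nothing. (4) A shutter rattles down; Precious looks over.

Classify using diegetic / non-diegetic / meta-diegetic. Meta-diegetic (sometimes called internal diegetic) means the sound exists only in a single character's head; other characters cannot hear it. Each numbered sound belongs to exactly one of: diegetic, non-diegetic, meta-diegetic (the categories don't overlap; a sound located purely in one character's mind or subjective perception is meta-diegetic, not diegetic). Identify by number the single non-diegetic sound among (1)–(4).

2

(1) is meta-diegetic: internal monologue — inside Amara's mind, not spoken into the scene.
(2) nothing in the arcade produces it and the characters don't hear it — pure soundtrack → non-diegetic.
(3) is meta-diegetic: it's Amara's recollection rendered as sound; the other character can't hear it.
(4) the sound comes from a shutter physically present in the location → diegetic.
Only (2) is non-diegetic.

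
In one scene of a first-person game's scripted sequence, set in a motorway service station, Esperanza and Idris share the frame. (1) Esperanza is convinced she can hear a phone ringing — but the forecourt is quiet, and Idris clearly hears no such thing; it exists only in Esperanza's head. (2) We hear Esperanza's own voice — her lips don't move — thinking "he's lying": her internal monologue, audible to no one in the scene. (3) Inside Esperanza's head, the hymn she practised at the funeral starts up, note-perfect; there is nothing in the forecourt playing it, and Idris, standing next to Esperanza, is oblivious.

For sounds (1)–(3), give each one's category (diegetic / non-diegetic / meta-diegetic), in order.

meta-diegetic, meta-diegetic, meta-diegetic

(1) is meta-diegetic: subjective to Esperanza: the forecourt is silent and Idris hears nothing.
(2) is meta-diegetic: Esperanza's thought-voice: a private mental sound no other character can hear.
(3) is meta-diegetic: remembered music, private to Esperanza — Idris is oblivious because it isn't in the room.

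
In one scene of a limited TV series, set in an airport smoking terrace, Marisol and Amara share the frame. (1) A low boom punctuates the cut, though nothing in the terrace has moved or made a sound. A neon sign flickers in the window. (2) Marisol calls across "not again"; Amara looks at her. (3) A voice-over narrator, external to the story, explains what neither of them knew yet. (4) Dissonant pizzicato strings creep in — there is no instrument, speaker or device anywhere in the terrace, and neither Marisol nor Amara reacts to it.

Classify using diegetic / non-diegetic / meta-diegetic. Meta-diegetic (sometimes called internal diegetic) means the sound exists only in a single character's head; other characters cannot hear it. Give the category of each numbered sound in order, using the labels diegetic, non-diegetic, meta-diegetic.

non-diegetic, diegetic, non-diegetic, non-diegetic

(1) is non-diegetic: it's a sound-design accent with no in-world source; no one in the scene can hear it.
(2) spoken by a character present in the story world → diegetic.
Sound (3): the narrator exists outside the story world, addressing only the audience, so non-diegetic.
Sound (4): nothing in the terrace produces it and the characters don't hear it — pure soundtrack, so non-diegetic.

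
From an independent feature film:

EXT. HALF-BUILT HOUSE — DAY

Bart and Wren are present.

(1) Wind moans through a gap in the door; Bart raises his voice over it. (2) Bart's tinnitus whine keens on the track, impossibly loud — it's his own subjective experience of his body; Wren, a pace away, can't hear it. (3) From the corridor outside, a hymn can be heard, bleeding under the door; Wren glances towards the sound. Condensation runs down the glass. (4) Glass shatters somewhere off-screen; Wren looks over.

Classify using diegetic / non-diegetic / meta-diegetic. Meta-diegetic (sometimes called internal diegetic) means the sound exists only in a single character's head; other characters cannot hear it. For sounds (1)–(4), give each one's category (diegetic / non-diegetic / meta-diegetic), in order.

Sound (1): ambient/room sound belonging to the story's physical space, so diegetic.
Sound (2): a subjective body sound — Bart's private perception, inaudible to Wren, so meta-diegetic.
Sound (3): it's coming from the corridor outside — a location within the story world — and Wren reacts, so diegetic.
(4) an in-world source (glass); characters could hear it → diegetic.

diegetic, meta-diegetic, diegetic, diegetic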